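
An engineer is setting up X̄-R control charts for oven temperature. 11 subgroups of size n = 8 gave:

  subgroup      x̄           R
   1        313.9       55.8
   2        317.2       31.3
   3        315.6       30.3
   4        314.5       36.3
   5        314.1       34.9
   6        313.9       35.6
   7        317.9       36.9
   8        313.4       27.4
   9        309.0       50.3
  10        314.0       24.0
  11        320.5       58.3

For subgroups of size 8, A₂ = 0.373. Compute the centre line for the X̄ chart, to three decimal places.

X̄̄ = (313.9 + 317.2 + 315.6 + 314.5 + 314.1 + 313.9 + 317.9 + 313.4 + 309.0 + 314.0 + 320.5) / 11 = 3464.0000 / 11 = 314.9091
CL = X̄̄ = 314.9091

314.909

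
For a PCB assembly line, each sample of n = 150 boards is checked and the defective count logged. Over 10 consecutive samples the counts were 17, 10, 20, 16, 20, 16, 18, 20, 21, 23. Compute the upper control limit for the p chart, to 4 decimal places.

0.2005

p̄ = Σdᵢ / (k·n) = 181 / (10 × 150) = 0.12067
UCL = p̄ + 3·√(p̄(1−p̄)/n) = 0.12067 + 3 × √(0.12067×0.87933/150) = 0.12067 + 3 × 0.02660 = 0.20046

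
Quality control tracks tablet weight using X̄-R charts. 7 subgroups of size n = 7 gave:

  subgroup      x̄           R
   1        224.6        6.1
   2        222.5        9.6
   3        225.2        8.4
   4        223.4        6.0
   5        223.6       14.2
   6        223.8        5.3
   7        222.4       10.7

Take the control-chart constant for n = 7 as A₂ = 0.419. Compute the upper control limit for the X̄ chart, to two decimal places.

227.25

X̄̄ = (224.6 + 222.5 + 225.2 + 223.4 + 223.6 + 223.8 + 222.4) / 7 = 1565.5000 / 7 = 223.6429
R̄ = (6.1 + 9.6 + 8.4 + 6.0 + 14.2 + 5.3 + 10.7) / 7 = 60.3000 / 7 = 8.6143
UCL = X̄̄ + A₂·R̄ = 223.6429 + 0.419 × 8.6143 = 227.2522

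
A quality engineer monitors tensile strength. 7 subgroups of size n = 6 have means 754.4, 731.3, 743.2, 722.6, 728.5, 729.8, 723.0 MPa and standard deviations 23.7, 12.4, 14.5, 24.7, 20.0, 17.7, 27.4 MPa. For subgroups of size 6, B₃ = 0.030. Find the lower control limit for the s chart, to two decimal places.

s̄ = (23.7 + 12.4 + 14.5 + 24.7 + 20.0 + 17.7 + 27.4) / 7 = 20.0571
LCL_s = B₃·s̄ = 0.030 × 20.0571 = 0.6017

0.60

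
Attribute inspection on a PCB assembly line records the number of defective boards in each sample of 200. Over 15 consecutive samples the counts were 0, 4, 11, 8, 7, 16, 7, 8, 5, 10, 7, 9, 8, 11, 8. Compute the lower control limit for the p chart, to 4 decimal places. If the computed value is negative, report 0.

p̄ = Σdᵢ / (k·n) = 119 / (15 × 200) = 0.03967
LCL = p̄ − 3·√(p̄(1−p̄)/n) = 0.03967 − 3 × 0.01380 = -0.00174 → 0 (negative, so LCL = 0)

0.0000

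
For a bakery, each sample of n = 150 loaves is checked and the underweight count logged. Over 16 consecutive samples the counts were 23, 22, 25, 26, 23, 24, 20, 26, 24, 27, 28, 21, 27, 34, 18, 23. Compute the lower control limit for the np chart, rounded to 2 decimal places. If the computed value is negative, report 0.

p̄ = Σdᵢ / (k·n) = 391 / (16 × 150) = 0.16292
LCL = np̄ − 3·√(np̄(1−p̄)) = 24.4375 − 3 × 4.5229 = 10.8689

10.87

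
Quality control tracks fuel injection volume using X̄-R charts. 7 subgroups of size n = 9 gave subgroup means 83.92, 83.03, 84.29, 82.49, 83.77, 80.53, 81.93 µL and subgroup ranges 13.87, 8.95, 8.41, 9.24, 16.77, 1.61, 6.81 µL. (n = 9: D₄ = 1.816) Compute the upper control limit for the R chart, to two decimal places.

17.03

R̄ = (13.87 + 8.95 + 8.41 + 9.24 + 16.77 + 1.61 + 6.81) / 7 = 65.6600 / 7 = 9.3800
UCL_R = D₄·R̄ = 1.816 × 9.3800 = 17.0341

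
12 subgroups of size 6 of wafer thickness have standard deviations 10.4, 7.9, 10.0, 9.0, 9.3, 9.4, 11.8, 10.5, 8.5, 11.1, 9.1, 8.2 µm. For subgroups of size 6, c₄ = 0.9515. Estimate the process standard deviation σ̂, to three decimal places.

s̄ = (10.4 + 7.9 + 10.0 + 9.0 + 9.3 + 9.4 + 11.8 + 10.5 + 8.5 + 11.1 + 9.1 + 8.2) / 12 = 9.6000
σ̂ = s̄ / c₄ = 9.6000 / 0.9515 = 10.0893

10.089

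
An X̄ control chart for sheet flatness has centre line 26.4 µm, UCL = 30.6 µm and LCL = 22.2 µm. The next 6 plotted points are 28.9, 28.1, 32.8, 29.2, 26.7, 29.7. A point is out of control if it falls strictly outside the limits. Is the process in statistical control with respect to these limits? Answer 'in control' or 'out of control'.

out of control

Compare each point to [22.2, 30.6]: sample 3 = 32.8 > UCL.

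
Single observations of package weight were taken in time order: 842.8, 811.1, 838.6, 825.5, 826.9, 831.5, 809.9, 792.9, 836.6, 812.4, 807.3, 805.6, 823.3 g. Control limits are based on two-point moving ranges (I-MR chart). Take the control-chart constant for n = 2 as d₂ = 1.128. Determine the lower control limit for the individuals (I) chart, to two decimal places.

X̄ = (842.8 + 811.1 + 838.6 + 825.5 + 826.9 + 831.5 + 809.9 + 792.9 + 836.6 + 812.4 + 807.3 + 805.6 + 823.3) / 13 = 820.3385
Moving ranges: 31.7, 27.5, 13.1, 1.4, 4.6, 21.6, 17.0, 43.7, 24.2, 5.1, 1.7, 17.7; M̄R̄ = 209.3000 / 12 = 17.4417
LCL = X̄ − 3·M̄R̄/d₂ = 820.3385 − 3 × 17.4417 / 1.128 = 773.9511

773.95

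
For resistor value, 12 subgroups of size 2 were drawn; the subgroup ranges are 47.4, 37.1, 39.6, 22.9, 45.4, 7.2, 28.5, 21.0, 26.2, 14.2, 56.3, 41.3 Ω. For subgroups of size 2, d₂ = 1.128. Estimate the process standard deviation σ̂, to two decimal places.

28.60

R̄ = (47.4 + 37.1 + 39.6 + 22.9 + 45.4 + 7.2 + 28.5 + 21.0 + 26.2 + 14.2 + 56.3 + 41.3) / 12 = 32.2583
σ̂ = R̄ / d₂ = 32.2583 / 1.128 = 28.5978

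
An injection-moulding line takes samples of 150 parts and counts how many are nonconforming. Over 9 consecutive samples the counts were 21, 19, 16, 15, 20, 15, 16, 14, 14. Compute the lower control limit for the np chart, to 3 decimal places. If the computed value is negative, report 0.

5.120

p̄ = Σdᵢ / (k·n) = 150 / (9 × 150) = 0.11111
LCL = np̄ − 3·√(np̄(1−p̄)) = 16.6667 − 3 × 3.8490 = 5.1197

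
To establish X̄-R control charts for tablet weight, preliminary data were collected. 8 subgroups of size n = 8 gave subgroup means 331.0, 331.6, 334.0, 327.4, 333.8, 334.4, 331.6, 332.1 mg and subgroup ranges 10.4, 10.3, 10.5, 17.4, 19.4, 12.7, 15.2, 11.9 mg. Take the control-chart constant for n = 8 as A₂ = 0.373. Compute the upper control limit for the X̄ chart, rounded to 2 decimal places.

337.01

X̄̄ = (331.0 + 331.6 + 334.0 + 327.4 + 333.8 + 334.4 + 331.6 + 332.1) / 8 = 2655.9000 / 8 = 331.9875
R̄ = (10.4 + 10.3 + 10.5 + 17.4 + 19.4 + 12.7 + 15.2 + 11.9) / 8 = 107.8000 / 8 = 13.4750
UCL = X̄̄ + A₂·R̄ = 331.9875 + 0.373 × 13.4750 = 337.0137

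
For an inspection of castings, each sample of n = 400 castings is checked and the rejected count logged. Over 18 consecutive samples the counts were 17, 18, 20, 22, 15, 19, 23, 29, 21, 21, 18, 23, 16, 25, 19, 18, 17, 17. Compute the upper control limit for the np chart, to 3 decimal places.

32.931

p̄ = Σdᵢ / (k·n) = 358 / (18 × 400) = 0.04972
UCL = np̄ + 3·√(np̄(1−p̄)) = 19.8889 + 3 × √(19.8889×0.95028) = 19.8889 + 3 × 4.3474 = 32.9311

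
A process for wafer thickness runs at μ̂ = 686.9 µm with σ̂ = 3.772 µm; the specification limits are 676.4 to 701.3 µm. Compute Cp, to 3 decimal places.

Cp = (USL − LSL) / (6σ̂) = (701.3 − 676.4) / (6 × 3.772) = 24.9000 / 22.6320 = 1.1002

1.100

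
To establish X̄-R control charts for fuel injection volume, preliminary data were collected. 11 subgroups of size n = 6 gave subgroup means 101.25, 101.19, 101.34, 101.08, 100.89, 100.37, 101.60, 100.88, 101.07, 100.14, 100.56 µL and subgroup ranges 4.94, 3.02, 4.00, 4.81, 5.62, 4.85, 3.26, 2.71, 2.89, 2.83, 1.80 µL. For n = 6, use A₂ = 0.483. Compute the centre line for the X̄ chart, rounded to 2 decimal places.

100.94

X̄̄ = (101.25 + 101.19 + 101.34 + 101.08 + 100.89 + 100.37 + 101.60 + 100.88 + 101.07 + 100.14 + 100.56) / 11 = 1110.3700 / 11 = 100.9427
CL = X̄̄ = 100.9427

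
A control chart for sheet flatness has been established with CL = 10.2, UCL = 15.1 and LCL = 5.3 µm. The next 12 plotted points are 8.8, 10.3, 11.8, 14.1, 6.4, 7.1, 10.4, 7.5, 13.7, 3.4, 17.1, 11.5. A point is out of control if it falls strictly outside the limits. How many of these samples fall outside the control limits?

2

Compare each point to [5.3, 15.1]: sample 10 = 3.4 < LCL; sample 11 = 17.1 > UCL.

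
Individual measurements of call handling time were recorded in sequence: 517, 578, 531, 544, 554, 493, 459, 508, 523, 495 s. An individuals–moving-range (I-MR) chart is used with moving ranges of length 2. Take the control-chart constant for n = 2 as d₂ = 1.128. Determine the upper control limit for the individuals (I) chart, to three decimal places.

X̄ = (517 + 578 + 531 + 544 + 554 + 493 + 459 + 508 + 523 + 495) / 10 = 520.2000
Moving ranges: 61, 47, 13, 10, 61, 34, 49, 15, 28; M̄R̄ = 318.0000 / 9 = 35.3333
UCL = X̄ + 3·M̄R̄/d₂ = 520.2000 + 3 × 35.3333 / 1.128 = 614.1716

614.172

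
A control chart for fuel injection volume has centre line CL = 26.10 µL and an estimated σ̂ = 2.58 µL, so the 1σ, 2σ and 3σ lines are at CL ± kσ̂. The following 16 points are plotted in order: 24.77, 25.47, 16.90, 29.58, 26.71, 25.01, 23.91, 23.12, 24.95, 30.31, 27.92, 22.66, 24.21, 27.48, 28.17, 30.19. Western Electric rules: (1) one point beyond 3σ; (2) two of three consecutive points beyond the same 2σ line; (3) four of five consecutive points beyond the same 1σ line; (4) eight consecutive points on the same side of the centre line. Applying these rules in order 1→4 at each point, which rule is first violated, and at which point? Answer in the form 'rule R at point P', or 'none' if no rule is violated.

rule 1 at point 3

Zone of each point (C = within 1σ̂, B = 1σ̂–2σ̂, A = 2σ̂–3σ̂, * = beyond 3σ̂; sign = side of CL): 1:-C, 2:-C, 3:-*, 4:+B, 5:+C, 6:-C, 7:-C, 8:-B, 9:-C, 10:+B, 11:+C, 12:-B, 13:-C, 14:+C, 15:+C, 16:+B
Rule 1 (one point beyond the 3σ limits) is satisfied at point 3.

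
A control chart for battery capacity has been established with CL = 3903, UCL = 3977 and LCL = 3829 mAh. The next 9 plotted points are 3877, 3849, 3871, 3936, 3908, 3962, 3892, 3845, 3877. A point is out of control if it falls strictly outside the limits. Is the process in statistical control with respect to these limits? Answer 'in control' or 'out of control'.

in control

All 9 points lie within [3829, 3977].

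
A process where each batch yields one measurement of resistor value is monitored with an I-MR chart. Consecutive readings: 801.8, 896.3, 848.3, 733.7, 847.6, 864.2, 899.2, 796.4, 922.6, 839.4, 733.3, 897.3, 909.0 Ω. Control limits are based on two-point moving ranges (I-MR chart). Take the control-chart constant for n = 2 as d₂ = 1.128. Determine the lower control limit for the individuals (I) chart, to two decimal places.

620.01

X̄ = (801.8 + 896.3 + 848.3 + 733.7 + 847.6 + 864.2 + 899.2 + 796.4 + 922.6 + 839.4 + 733.3 + 897.3 + 909.0) / 13 = 845.3154
Moving ranges: 94.5, 48.0, 114.6, 113.9, 16.6, 35.0, 102.8, 126.2, 83.2, 106.1, 164.0, 11.7; M̄R̄ = 1016.6000 / 12 = 84.7167
LCL = X̄ − 3·M̄R̄/d₂ = 845.3154 − 3 × 84.7167 / 1.128 = 620.0051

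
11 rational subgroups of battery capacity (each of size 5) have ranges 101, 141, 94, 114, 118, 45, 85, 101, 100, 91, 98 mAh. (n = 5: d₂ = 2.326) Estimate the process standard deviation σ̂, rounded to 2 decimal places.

42.52

R̄ = (101 + 141 + 94 + 114 + 118 + 45 + 85 + 101 + 100 + 91 + 98) / 11 = 98.9091
σ̂ = R̄ / d₂ = 98.9091 / 2.326 = 42.5233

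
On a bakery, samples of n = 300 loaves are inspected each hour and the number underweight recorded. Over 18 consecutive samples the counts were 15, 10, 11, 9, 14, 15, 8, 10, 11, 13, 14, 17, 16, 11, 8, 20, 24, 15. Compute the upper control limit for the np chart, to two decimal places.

p̄ = Σdᵢ / (k·n) = 241 / (18 × 300) = 0.04463
UCL = np̄ + 3·√(np̄(1−p̄)) = 13.3889 + 3 × √(13.3889×0.95537) = 13.3889 + 3 × 3.5765 = 24.1184

24.12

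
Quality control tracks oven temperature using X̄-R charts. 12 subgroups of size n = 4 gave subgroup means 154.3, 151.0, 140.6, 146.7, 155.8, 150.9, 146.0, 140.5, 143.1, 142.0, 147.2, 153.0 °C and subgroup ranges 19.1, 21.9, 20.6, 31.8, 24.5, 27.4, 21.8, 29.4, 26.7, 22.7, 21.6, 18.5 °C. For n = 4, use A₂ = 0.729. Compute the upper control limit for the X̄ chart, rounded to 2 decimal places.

X̄̄ = (154.3 + 151.0 + 140.6 + 146.7 + 155.8 + 150.9 + 146.0 + 140.5 + 143.1 + 142.0 + 147.2 + 153.0) / 12 = 1771.1000 / 12 = 147.5917
R̄ = (19.1 + 21.9 + 20.6 + 31.8 + 24.5 + 27.4 + 21.8 + 29.4 + 26.7 + 22.7 + 21.6 + 18.5) / 12 = 286.0000 / 12 = 23.8333
UCL = X̄̄ + A₂·R̄ = 147.5917 + 0.729 × 23.8333 = 164.9662

164.97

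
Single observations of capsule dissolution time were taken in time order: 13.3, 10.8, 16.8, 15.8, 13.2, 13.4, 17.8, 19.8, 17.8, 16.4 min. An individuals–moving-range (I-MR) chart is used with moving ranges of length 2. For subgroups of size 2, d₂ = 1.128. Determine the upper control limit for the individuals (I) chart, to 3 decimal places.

22.041

X̄ = (13.3 + 10.8 + 16.8 + 15.8 + 13.2 + 13.4 + 17.8 + 19.8 + 17.8 + 16.4) / 10 = 15.5100
Moving ranges: 2.5, 6.0, 1.0, 2.6, 0.2, 4.4, 2.0, 2.0, 1.4; M̄R̄ = 22.1000 / 9 = 2.4556
UCL = X̄ + 3·M̄R̄/d₂ = 15.5100 + 3 × 2.4556 / 1.128 = 22.0407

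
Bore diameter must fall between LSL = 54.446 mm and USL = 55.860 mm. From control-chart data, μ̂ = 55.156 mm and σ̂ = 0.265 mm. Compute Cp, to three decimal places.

0.889

Cp = (USL − LSL) / (6σ̂) = (55.860 − 54.446) / (6 × 0.265) = 1.4140 / 1.5900 = 0.8893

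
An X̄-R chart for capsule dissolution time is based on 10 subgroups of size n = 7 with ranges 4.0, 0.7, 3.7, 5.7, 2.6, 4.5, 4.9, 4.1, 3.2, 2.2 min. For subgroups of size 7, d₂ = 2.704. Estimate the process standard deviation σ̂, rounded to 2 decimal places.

R̄ = (4.0 + 0.7 + 3.7 + 5.7 + 2.6 + 4.5 + 4.9 + 4.1 + 3.2 + 2.2) / 10 = 3.5600
σ̂ = R̄ / d₂ = 3.5600 / 2.704 = 1.3166

1.32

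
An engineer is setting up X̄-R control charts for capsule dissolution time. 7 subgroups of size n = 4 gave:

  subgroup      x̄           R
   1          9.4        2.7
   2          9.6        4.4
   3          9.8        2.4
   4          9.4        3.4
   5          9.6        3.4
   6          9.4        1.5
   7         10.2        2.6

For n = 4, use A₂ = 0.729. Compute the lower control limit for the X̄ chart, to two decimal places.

7.50

X̄̄ = (9.4 + 9.6 + 9.8 + 9.4 + 9.6 + 9.4 + 10.2) / 7 = 67.4000 / 7 = 9.6286
R̄ = (2.7 + 4.4 + 2.4 + 3.4 + 3.4 + 1.5 + 2.6) / 7 = 20.4000 / 7 = 2.9143
LCL = X̄̄ − A₂·R̄ = 9.6286 − 0.729 × 2.9143 = 7.5041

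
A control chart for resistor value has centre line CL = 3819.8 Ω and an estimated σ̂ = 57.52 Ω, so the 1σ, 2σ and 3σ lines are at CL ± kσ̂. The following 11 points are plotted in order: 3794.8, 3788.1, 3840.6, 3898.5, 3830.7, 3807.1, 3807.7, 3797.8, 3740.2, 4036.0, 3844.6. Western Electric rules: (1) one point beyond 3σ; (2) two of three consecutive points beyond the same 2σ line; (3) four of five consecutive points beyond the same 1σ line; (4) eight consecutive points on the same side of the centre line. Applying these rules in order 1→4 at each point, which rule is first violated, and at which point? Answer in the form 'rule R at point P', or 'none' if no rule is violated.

rule 1 at point 10

Zone of each point (C = within 1σ̂, B = 1σ̂–2σ̂, A = 2σ̂–3σ̂, * = beyond 3σ̂; sign = side of CL): 1:-C, 2:-C, 3:+C, 4:+B, 5:+C, 6:-C, 7:-C, 8:-C, 9:-B, 10:+*, 11:+C
Rule 1 (one point beyond the 3σ limits) is satisfied at point 10.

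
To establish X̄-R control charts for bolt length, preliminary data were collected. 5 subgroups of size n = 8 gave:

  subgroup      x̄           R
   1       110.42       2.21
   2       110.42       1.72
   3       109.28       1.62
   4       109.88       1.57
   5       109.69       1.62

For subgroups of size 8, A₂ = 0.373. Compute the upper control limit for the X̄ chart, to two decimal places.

110.59

X̄̄ = (110.42 + 110.42 + 109.28 + 109.88 + 109.69) / 5 = 549.6900 / 5 = 109.9380
R̄ = (2.21 + 1.72 + 1.62 + 1.57 + 1.62) / 5 = 8.7400 / 5 = 1.7480
UCL = X̄̄ + A₂·R̄ = 109.9380 + 0.373 × 1.7480 = 110.5900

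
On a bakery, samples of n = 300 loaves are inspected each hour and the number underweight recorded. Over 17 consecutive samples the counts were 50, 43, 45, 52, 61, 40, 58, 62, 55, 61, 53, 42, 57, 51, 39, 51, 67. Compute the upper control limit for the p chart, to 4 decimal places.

p̄ = Σdᵢ / (k·n) = 887 / (17 × 300) = 0.17392
UCL = p̄ + 3·√(p̄(1−p̄)/n) = 0.17392 + 3 × √(0.17392×0.82608/300) = 0.17392 + 3 × 0.02188 = 0.23957

0.2396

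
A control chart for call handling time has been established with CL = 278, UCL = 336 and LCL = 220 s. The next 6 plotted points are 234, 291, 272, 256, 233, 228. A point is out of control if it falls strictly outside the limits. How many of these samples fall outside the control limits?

0

All 6 points lie within [220, 336].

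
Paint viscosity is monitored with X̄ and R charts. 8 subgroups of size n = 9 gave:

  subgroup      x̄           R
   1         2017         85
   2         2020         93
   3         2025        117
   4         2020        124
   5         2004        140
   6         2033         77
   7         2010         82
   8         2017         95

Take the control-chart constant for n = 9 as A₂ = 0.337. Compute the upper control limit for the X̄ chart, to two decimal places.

2052.50

X̄̄ = (2017 + 2020 + 2025 + 2020 + 2004 + 2033 + 2010 + 2017) / 8 = 16146.0000 / 8 = 2018.2500
R̄ = (85 + 93 + 117 + 124 + 140 + 77 + 82 + 95) / 8 = 813.0000 / 8 = 101.6250
UCL = X̄̄ + A₂·R̄ = 2018.2500 + 0.337 × 101.6250 = 2052.4976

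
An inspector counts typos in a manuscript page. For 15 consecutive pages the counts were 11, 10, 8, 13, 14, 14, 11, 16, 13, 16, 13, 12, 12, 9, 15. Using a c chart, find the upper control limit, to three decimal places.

c̄ = (11 + 10 + 8 + 13 + 14 + 14 + 11 + 16 + 13 + 16 + 13 + 12 + 12 + 9 + 15) / 15 = 187 / 15 = 12.4667
UCL = c̄ + 3√c̄ = 12.4667 + 3 × √12.4667 = 12.4667 + 3 × 3.5308 = 23.0591

23.059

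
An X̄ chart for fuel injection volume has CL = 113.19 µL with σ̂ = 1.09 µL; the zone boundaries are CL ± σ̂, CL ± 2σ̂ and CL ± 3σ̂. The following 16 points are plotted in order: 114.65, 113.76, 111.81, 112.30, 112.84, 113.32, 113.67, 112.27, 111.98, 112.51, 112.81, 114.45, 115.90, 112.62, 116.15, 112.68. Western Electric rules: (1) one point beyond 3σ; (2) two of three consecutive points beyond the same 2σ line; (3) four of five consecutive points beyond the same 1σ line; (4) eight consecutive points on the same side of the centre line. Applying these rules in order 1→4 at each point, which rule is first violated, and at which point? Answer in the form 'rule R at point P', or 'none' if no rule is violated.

rule 2 at point 15

Zone of each point (C = within 1σ̂, B = 1σ̂–2σ̂, A = 2σ̂–3σ̂, * = beyond 3σ̂; sign = side of CL): 1:+B, 2:+C, 3:-B, 4:-C, 5:-C, 6:+C, 7:+C, 8:-C, 9:-B, 10:-C, 11:-C, 12:+B, 13:+A, 14:-C, 15:+A, 16:-C
Rule 2 (two of three consecutive points beyond the same 2σ limit) is satisfied at point 15.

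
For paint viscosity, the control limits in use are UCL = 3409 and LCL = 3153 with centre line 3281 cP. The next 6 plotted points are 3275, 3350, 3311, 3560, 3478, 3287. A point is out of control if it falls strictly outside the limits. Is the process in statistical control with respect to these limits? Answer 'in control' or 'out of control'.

Compare each point to [3153, 3409]: sample 4 = 3560 > UCL; sample 5 = 3478 > UCL.

out of control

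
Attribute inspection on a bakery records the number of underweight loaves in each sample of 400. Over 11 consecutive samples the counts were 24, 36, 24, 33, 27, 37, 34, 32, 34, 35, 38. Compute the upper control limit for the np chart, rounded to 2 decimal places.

48.50

p̄ = Σdᵢ / (k·n) = 354 / (11 × 400) = 0.08045
UCL = np̄ + 3·√(np̄(1−p̄)) = 32.1818 + 3 × √(32.1818×0.91955) = 32.1818 + 3 × 5.4399 = 48.5016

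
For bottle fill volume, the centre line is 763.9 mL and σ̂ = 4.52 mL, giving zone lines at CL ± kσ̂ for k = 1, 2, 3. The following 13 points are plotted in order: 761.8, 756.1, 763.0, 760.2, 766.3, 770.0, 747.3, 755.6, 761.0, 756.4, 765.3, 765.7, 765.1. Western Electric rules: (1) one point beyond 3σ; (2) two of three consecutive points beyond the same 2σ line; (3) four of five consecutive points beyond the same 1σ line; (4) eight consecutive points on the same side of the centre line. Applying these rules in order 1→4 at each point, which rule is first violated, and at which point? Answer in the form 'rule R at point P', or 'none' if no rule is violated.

rule 1 at point 7

Zone of each point (C = within 1σ̂, B = 1σ̂–2σ̂, A = 2σ̂–3σ̂, * = beyond 3σ̂; sign = side of CL): 1:-C, 2:-B, 3:-C, 4:-C, 5:+C, 6:+B, 7:-*, 8:-B, 9:-C, 10:-B, 11:+C, 12:+C, 13:+C
Rule 1 (one point beyond the 3σ limits) is satisfied at point 7.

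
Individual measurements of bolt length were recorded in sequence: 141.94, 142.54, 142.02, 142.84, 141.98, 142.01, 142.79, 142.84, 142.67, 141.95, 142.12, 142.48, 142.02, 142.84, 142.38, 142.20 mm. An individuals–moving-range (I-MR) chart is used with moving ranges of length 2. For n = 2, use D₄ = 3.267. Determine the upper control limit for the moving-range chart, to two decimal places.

1.52

Moving ranges: 0.60, 0.52, 0.82, 0.86, 0.03, 0.78, 0.05, 0.17, 0.72, 0.17, 0.36, 0.46, 0.82, 0.46, 0.18; M̄R̄ = 7.0000 / 15 = 0.4667
UCL_MR = D₄·M̄R̄ = 3.267 × 0.4667 = 1.5246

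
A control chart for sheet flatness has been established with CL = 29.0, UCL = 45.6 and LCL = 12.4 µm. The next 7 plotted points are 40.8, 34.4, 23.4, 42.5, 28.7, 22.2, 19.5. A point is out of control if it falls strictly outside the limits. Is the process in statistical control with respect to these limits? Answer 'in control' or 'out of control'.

in control

All 7 points lie within [12.4, 45.6].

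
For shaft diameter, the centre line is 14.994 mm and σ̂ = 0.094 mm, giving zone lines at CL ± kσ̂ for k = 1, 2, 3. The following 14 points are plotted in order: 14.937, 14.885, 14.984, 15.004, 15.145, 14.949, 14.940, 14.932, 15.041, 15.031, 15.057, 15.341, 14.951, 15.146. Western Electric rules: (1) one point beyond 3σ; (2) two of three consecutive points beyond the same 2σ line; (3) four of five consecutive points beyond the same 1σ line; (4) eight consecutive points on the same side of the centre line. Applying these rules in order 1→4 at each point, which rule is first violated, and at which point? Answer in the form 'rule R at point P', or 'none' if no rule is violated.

Zone of each point (C = within 1σ̂, B = 1σ̂–2σ̂, A = 2σ̂–3σ̂, * = beyond 3σ̂; sign = side of CL): 1:-C, 2:-B, 3:-C, 4:+C, 5:+B, 6:-C, 7:-C, 8:-C, 9:+C, 10:+C, 11:+C, 12:+*, 13:-C, 14:+B
Rule 1 (one point beyond the 3σ limits) is satisfied at point 12.

rule 1 at point 12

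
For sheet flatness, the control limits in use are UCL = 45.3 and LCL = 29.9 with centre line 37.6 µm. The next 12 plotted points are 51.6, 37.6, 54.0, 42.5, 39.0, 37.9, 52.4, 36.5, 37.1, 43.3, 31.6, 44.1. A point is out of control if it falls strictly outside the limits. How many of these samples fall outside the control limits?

3

Compare each point to [29.9, 45.3]: sample 1 = 51.6 > UCL; sample 3 = 54.0 > UCL; sample 7 = 52.4 > UCL.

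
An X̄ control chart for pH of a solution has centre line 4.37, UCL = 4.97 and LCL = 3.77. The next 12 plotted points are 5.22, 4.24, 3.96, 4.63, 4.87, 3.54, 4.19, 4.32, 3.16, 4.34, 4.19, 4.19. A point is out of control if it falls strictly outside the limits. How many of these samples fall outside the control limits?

Compare each point to [3.77, 4.97]: sample 1 = 5.22 > UCL; sample 6 = 3.54 < LCL; sample 9 = 3.16 < LCL.

3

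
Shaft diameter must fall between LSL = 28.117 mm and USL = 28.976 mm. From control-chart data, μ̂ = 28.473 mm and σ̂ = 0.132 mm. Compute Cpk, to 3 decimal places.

0.899

Cpu = (USL − μ̂) / (3σ̂) = (28.976 − 28.473) / (3 × 0.132) = 1.2702; Cpl = (μ̂ − LSL) / (3σ̂) = (28.473 − 28.117) / (3 × 0.132) = 0.8990; Cpk = min(Cpu, Cpl) = 0.8990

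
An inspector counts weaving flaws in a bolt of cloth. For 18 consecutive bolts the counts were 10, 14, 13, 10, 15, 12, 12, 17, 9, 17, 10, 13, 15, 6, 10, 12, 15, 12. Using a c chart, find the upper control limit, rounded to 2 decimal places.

c̄ = (10 + 14 + 13 + 10 + 15 + 12 + 12 + 17 + 9 + 17 + 10 + 13 + 15 + 6 + 10 + 12 + 15 + 12) / 18 = 222 / 18 = 12.3333
UCL = c̄ + 3√c̄ = 12.3333 + 3 × √12.3333 = 12.3333 + 3 × 3.5119 = 22.8690

22.87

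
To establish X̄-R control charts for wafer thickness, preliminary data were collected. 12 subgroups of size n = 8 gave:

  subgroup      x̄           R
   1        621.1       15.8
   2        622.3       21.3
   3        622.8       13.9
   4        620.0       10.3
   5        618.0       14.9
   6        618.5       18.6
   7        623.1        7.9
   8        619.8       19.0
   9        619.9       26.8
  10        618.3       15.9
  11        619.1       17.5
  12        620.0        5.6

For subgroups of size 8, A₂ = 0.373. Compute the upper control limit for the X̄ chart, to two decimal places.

X̄̄ = (621.1 + 622.3 + 622.8 + 620.0 + 618.0 + 618.5 + 623.1 + 619.8 + 619.9 + 618.3 + 619.1 + 620.0) / 12 = 7442.9000 / 12 = 620.2417
R̄ = (15.8 + 21.3 + 13.9 + 10.3 + 14.9 + 18.6 + 7.9 + 19.0 + 26.8 + 15.9 + 17.5 + 5.6) / 12 = 187.5000 / 12 = 15.6250
UCL = X̄̄ + A₂·R̄ = 620.2417 + 0.373 × 15.6250 = 626.0698

626.07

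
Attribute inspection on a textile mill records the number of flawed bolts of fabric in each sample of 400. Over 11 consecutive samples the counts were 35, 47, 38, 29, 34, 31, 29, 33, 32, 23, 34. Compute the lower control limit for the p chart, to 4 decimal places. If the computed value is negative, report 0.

p̄ = Σdᵢ / (k·n) = 365 / (11 × 400) = 0.08295
LCL = p̄ − 3·√(p̄(1−p̄)/n) = 0.08295 − 3 × 0.01379 = 0.04158

0.0416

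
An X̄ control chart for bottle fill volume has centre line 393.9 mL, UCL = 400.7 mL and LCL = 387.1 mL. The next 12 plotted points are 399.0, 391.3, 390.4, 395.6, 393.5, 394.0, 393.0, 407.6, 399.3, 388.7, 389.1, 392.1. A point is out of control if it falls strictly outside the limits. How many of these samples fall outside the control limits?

1

Compare each point to [387.1, 400.7]: sample 8 = 407.6 > UCL.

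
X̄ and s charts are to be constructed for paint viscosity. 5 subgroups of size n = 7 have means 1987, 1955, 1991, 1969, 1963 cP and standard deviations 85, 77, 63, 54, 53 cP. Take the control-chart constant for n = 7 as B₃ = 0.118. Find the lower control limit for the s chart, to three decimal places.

7.835

s̄ = (85 + 77 + 63 + 54 + 53) / 5 = 66.4000
LCL_s = B₃·s̄ = 0.118 × 66.4000 = 7.8352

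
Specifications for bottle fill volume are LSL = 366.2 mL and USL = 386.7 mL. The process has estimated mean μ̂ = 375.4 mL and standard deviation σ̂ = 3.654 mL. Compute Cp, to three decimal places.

0.935

Cp = (USL − LSL) / (6σ̂) = (386.7 − 366.2) / (6 × 3.654) = 20.5000 / 21.9240 = 0.9350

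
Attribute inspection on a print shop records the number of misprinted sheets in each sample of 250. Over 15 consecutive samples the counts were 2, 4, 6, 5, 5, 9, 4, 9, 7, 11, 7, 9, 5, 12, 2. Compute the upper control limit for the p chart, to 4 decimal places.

0.0560

p̄ = Σdᵢ / (k·n) = 97 / (15 × 250) = 0.02587
UCL = p̄ + 3·√(p̄(1−p̄)/n) = 0.02587 + 3 × √(0.02587×0.97413/250) = 0.02587 + 3 × 0.01004 = 0.05598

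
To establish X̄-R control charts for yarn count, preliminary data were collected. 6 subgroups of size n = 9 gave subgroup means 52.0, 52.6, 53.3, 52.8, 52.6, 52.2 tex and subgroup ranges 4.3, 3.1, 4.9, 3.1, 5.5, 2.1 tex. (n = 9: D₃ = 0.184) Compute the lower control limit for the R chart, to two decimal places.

R̄ = (4.3 + 3.1 + 4.9 + 3.1 + 5.5 + 2.1) / 6 = 23.0000 / 6 = 3.8333
LCL_R = D₃·R̄ = 0.184 × 3.8333 = 0.7053

0.71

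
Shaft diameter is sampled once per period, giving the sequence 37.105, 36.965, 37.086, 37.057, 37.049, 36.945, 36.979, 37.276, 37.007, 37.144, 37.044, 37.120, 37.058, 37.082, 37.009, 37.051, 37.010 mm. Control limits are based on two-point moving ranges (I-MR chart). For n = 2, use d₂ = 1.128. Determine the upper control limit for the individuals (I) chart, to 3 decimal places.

37.317

X̄ = (37.105 + 36.965 + 37.086 + 37.057 + 37.049 + 36.945 + 36.979 + 37.276 + 37.007 + 37.144 + 37.044 + 37.120 + 37.058 + 37.082 + 37.009 + 37.051 + 37.010) / 17 = 37.0581
Moving ranges: 0.140, 0.121, 0.029, 0.008, 0.104, 0.034, 0.297, 0.269, 0.137, 0.100, 0.076, 0.062, 0.024, 0.073, 0.042, 0.041; M̄R̄ = 1.5570 / 16 = 0.0973
UCL = X̄ + 3·M̄R̄/d₂ = 37.0581 + 3 × 0.0973 / 1.128 = 37.3169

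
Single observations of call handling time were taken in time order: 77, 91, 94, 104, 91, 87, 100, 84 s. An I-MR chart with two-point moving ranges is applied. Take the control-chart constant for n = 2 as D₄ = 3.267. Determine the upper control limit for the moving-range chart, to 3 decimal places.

Moving ranges: 14, 3, 10, 13, 4, 13, 16; M̄R̄ = 73.0000 / 7 = 10.4286
UCL_MR = D₄·M̄R̄ = 3.267 × 10.4286 = 34.0701

34.070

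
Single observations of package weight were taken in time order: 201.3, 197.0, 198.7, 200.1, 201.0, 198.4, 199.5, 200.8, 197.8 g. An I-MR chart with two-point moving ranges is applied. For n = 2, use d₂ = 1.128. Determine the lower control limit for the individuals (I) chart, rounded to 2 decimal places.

193.98

X̄ = (201.3 + 197.0 + 198.7 + 200.1 + 201.0 + 198.4 + 199.5 + 200.8 + 197.8) / 9 = 199.4000
Moving ranges: 4.3, 1.7, 1.4, 0.9, 2.6, 1.1, 1.3, 3.0; M̄R̄ = 16.3000 / 8 = 2.0375
LCL = X̄ − 3·M̄R̄/d₂ = 199.4000 − 3 × 2.0375 / 1.128 = 193.9811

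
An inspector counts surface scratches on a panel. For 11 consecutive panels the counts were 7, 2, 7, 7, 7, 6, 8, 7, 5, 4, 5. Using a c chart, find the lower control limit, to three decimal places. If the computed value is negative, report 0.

c̄ = (7 + 2 + 7 + 7 + 7 + 6 + 8 + 7 + 5 + 4 + 5) / 11 = 65 / 11 = 5.9091
LCL = c̄ − 3√c̄ = 5.9091 − 3 × 2.4309 = -1.3835 → 0 (cannot be negative)

0.000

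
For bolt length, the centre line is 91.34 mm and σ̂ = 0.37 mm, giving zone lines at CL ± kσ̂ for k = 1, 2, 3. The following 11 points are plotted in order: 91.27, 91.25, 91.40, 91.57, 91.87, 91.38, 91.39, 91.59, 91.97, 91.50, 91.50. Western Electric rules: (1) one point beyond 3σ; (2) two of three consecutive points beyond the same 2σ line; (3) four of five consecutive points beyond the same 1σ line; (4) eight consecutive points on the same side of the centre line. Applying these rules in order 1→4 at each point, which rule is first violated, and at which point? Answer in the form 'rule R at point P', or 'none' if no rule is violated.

rule 4 at point 10

Zone of each point (C = within 1σ̂, B = 1σ̂–2σ̂, A = 2σ̂–3σ̂, * = beyond 3σ̂; sign = side of CL): 1:-C, 2:-C, 3:+C, 4:+C, 5:+B, 6:+C, 7:+C, 8:+C, 9:+B, 10:+C, 11:+C
Rule 4 (eight consecutive points on the same side of the centre line) is satisfied at point 10.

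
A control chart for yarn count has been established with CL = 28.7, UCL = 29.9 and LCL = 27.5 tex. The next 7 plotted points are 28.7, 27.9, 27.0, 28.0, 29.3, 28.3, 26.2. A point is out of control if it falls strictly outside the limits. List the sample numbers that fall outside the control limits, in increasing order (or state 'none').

Compare each point to [27.5, 29.9]: sample 3 = 27.0 < LCL; sample 7 = 26.2 < LCL.

3, 7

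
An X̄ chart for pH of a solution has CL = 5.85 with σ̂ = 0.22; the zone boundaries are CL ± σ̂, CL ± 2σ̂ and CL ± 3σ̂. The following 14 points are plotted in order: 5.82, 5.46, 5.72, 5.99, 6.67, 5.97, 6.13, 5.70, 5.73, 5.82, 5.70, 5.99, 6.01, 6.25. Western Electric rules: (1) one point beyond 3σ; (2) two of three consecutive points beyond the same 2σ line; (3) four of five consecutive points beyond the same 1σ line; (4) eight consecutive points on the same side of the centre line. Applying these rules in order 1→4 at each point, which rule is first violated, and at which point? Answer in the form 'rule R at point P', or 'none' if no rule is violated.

rule 1 at point 5

Zone of each point (C = within 1σ̂, B = 1σ̂–2σ̂, A = 2σ̂–3σ̂, * = beyond 3σ̂; sign = side of CL): 1:-C, 2:-B, 3:-C, 4:+C, 5:+*, 6:+C, 7:+B, 8:-C, 9:-C, 10:-C, 11:-C, 12:+C, 13:+C, 14:+B
Rule 1 (one point beyond the 3σ limits) is satisfied at point 5.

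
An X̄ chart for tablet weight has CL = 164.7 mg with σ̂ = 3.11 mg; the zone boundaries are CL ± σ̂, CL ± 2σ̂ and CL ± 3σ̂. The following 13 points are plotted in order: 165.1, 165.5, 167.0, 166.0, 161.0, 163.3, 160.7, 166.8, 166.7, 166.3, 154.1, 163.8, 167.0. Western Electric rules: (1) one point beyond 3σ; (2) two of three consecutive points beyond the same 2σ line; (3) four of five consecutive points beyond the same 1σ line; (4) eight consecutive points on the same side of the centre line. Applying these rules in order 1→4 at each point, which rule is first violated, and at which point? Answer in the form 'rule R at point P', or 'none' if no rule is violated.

rule 1 at point 11

Zone of each point (C = within 1σ̂, B = 1σ̂–2σ̂, A = 2σ̂–3σ̂, * = beyond 3σ̂; sign = side of CL): 1:+C, 2:+C, 3:+C, 4:+C, 5:-B, 6:-C, 7:-B, 8:+C, 9:+C, 10:+C, 11:-*, 12:-C, 13:+C
Rule 1 (one point beyond the 3σ limits) is satisfied at point 11.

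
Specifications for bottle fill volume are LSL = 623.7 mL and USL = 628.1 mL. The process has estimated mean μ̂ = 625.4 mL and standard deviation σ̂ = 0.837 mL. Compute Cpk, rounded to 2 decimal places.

Cpu = (USL − μ̂) / (3σ̂) = (628.1 − 625.4) / (3 × 0.837) = 1.0753; Cpl = (μ̂ − LSL) / (3σ̂) = (625.4 − 623.7) / (3 × 0.837) = 0.6770; Cpk = min(Cpu, Cpl) = 0.6770

0.68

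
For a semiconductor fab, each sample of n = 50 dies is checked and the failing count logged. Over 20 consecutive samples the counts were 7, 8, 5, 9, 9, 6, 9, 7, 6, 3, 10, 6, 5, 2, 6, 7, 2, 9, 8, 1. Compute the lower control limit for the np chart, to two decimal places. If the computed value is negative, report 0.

p̄ = Σdᵢ / (k·n) = 125 / (20 × 50) = 0.12500
LCL = np̄ − 3·√(np̄(1−p̄)) = 6.2500 − 3 × 2.3385 = -0.7656 → 0 (negative, so LCL = 0)

0.00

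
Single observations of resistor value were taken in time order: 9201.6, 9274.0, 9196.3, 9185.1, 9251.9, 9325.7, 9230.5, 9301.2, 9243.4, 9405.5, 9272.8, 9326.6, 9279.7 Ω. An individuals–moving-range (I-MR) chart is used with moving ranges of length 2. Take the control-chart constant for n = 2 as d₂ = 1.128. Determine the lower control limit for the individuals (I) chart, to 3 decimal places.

X̄ = (9201.6 + 9274.0 + 9196.3 + 9185.1 + 9251.9 + 9325.7 + 9230.5 + 9301.2 + 9243.4 + 9405.5 + 9272.8 + 9326.6 + 9279.7) / 13 = 9268.7923
Moving ranges: 72.4, 77.7, 11.2, 66.8, 73.8, 95.2, 70.7, 57.8, 162.1, 132.7, 53.8, 46.9; M̄R̄ = 921.1000 / 12 = 76.7583
LCL = X̄ − 3·M̄R̄/d₂ = 9268.7923 − 3 × 76.7583 / 1.128 = 9064.6478

9064.648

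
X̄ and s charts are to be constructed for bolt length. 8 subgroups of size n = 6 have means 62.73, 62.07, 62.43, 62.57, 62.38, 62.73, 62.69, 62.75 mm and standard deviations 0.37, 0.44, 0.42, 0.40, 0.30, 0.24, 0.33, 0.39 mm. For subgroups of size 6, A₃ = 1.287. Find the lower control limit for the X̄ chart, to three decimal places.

X̄̄ = (62.73 + 62.07 + 62.43 + 62.57 + 62.38 + 62.73 + 62.69 + 62.75) / 8 = 62.5438
s̄ = (0.37 + 0.44 + 0.42 + 0.40 + 0.30 + 0.24 + 0.33 + 0.39) / 8 = 0.3613
LCL = X̄̄ − A₃·s̄ = 62.5438 − 1.287 × 0.3613 = 62.0788

62.079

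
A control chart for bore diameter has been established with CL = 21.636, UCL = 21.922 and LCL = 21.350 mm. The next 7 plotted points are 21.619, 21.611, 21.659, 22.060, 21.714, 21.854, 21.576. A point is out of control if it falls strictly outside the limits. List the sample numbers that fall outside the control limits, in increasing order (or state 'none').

4

Compare each point to [21.350, 21.922]: sample 4 = 22.060 > UCL.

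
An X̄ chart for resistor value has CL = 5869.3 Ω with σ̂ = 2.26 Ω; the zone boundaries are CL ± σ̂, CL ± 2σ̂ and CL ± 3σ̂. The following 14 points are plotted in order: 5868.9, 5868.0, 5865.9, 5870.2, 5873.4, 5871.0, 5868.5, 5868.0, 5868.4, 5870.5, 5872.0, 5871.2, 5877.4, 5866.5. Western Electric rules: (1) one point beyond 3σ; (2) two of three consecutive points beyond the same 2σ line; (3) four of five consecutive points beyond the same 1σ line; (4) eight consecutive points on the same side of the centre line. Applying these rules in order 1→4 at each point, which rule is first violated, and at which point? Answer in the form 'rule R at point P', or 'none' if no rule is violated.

rule 1 at point 13

Zone of each point (C = within 1σ̂, B = 1σ̂–2σ̂, A = 2σ̂–3σ̂, * = beyond 3σ̂; sign = side of CL): 1:-C, 2:-C, 3:-B, 4:+C, 5:+B, 6:+C, 7:-C, 8:-C, 9:-C, 10:+C, 11:+B, 12:+C, 13:+*, 14:-B
Rule 1 (one point beyond the 3σ limits) is satisfied at point 13.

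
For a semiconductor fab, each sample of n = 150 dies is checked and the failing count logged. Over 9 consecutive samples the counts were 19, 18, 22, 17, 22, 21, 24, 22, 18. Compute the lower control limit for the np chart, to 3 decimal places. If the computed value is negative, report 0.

p̄ = Σdᵢ / (k·n) = 183 / (9 × 150) = 0.13556
LCL = np̄ − 3·√(np̄(1−p̄)) = 20.3333 − 3 × 4.1925 = 7.7558

7.756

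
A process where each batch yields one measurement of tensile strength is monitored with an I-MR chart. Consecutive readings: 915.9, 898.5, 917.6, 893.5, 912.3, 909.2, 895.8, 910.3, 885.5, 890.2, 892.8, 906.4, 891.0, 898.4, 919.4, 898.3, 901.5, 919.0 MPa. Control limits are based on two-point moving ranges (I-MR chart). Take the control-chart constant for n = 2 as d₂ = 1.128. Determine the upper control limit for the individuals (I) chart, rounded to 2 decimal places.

X̄ = (915.9 + 898.5 + 917.6 + 893.5 + 912.3 + 909.2 + 895.8 + 910.3 + 885.5 + 890.2 + 892.8 + 906.4 + 891.0 + 898.4 + 919.4 + 898.3 + 901.5 + 919.0) / 18 = 903.0889
Moving ranges: 17.4, 19.1, 24.1, 18.8, 3.1, 13.4, 14.5, 24.8, 4.7, 2.6, 13.6, 15.4, 7.4, 21.0, 21.1, 3.2, 17.5; M̄R̄ = 241.7000 / 17 = 14.2176
UCL = X̄ + 3·M̄R̄/d₂ = 903.0889 + 3 × 14.2176 / 1.128 = 940.9018

940.90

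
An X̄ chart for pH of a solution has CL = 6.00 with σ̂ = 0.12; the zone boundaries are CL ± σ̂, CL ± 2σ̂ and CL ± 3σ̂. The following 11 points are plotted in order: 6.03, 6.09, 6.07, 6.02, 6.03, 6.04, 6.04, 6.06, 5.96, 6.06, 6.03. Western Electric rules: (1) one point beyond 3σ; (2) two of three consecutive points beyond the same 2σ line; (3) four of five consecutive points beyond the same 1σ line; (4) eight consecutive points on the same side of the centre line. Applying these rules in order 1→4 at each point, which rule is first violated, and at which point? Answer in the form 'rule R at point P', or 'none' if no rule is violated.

rule 4 at point 8

Zone of each point (C = within 1σ̂, B = 1σ̂–2σ̂, A = 2σ̂–3σ̂, * = beyond 3σ̂; sign = side of CL): 1:+C, 2:+C, 3:+C, 4:+C, 5:+C, 6:+C, 7:+C, 8:+C, 9:-C, 10:+C, 11:+C
Rule 4 (eight consecutive points on the same side of the centre line) is satisfied at point 8.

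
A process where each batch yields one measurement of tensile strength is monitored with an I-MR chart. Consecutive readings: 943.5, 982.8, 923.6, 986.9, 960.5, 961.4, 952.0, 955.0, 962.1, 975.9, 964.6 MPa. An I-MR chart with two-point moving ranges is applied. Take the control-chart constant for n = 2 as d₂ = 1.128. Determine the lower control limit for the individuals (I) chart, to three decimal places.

898.600

X̄ = (943.5 + 982.8 + 923.6 + 986.9 + 960.5 + 961.4 + 952.0 + 955.0 + 962.1 + 975.9 + 964.6) / 11 = 960.7545
Moving ranges: 39.3, 59.2, 63.3, 26.4, 0.9, 9.4, 3.0, 7.1, 13.8, 11.3; M̄R̄ = 233.7000 / 10 = 23.3700
LCL = X̄ − 3·M̄R̄/d₂ = 960.7545 − 3 × 23.3700 / 1.128 = 898.6003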